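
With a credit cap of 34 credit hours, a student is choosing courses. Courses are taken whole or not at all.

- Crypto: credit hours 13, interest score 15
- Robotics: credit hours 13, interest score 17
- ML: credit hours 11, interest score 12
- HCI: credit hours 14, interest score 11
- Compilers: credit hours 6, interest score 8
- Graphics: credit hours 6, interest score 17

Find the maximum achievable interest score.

49

Allowing fractional choices, the relaxed optimum would be about 52.4, but courses are indivisible.
Robotics + ML + Graphics: credit hours 13 + 11 + 6 = 30 ≤ 34, interest score 17 + 12 + 17 = 46.
Crypto + Robotics + Graphics: credit hours 13 + 13 + 6 = 32 ≤ 34, interest score 15 + 17 + 17 = 49.
Best is Crypto, Robotics, and Graphics with total interest score 49.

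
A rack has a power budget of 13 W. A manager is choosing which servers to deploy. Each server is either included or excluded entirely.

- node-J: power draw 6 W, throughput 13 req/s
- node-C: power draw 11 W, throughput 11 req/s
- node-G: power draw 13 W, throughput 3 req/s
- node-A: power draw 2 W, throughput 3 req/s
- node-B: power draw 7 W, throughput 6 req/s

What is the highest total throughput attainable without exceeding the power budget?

19

Allowing fractional choices, the relaxed optimum would be about 21.0, but servers are indivisible.
node-J + node-B: power draw 6 + 7 = 13 ≤ 13, throughput 13 + 6 = 19.
node-C + node-A: power draw 11 + 2 = 13 ≤ 13, throughput 11 + 3 = 14.
node-J + node-A: power draw 6 + 2 = 8 ≤ 13, throughput 13 + 3 = 16.
Best is node-J and node-B with total throughput 19.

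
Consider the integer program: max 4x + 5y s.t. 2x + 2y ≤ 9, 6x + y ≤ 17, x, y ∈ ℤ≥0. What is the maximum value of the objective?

The continuous relaxation peaks at (0, 4.5) with value 22.50; rounding to a feasible lattice point costs some objective.
(x,y)=(0,4) is feasible, giving 20.
(x,y)=(1,3) is feasible, giving 19.
(x,y)=(0,3) is feasible, giving 15.
The best lattice point is (0,4), giving 20.

20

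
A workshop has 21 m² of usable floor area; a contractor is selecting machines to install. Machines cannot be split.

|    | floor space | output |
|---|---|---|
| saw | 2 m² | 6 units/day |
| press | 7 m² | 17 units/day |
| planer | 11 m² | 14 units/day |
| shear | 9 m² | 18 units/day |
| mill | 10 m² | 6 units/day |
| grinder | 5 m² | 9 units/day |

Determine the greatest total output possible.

Allowing fractional choices, the relaxed optimum would be about 46.4, but machines are indivisible.
saw + press + shear: floor space 2 + 7 + 9 = 18 ≤ 21, output 6 + 17 + 18 = 41.
saw + press + planer: floor space 2 + 7 + 11 = 20 ≤ 21, output 6 + 17 + 14 = 37.
press + shear + grinder: floor space 7 + 9 + 5 = 21 ≤ 21, output 17 + 18 + 9 = 44.
Best is press, shear, and grinder with total output 44.

44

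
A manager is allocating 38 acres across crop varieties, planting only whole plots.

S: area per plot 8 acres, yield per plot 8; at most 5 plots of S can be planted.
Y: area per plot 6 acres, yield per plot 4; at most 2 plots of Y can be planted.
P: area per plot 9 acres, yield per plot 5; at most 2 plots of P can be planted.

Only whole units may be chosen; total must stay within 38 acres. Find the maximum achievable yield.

36

Take 4×S and 1×Y: area 38 ≤ 38, yield 4·8 + 1·4 = 36.
No other integer combination yields more.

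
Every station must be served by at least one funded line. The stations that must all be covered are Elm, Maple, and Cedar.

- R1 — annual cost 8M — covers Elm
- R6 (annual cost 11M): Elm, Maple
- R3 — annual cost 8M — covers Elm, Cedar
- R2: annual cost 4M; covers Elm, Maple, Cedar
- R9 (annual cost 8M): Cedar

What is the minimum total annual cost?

4

R2 alone covers Elm, Maple, Cedar — every station.
Total annual cost: 4.
No cover costs less than 4.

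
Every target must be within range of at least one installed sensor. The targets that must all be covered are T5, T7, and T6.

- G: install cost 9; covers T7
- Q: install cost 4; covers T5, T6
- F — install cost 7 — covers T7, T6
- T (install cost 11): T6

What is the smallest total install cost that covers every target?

11

Choose Q and F: together they cover T5, T7, T6 — every target.
Total install cost: 4 + 7 = 11.
No cover costs less than 11.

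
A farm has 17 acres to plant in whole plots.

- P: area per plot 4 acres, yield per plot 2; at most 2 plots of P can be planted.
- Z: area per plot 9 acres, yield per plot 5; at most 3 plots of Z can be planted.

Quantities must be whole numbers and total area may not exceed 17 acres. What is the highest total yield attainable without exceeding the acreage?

2×P and 1×Z: area 17 ≤ 17, yield 2·2 + 1·5 = 9.
1×P and 1×Z: area 13 ≤ 17, yield 1·2 + 1·5 = 7.
Best is 9.

9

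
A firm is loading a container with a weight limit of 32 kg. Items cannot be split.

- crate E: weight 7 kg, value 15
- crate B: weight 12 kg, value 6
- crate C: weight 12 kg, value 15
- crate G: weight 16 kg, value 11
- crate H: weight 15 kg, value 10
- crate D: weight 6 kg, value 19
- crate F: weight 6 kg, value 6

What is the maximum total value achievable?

Allowing fractional choices, the relaxed optimum would be about 55.7, but items are indivisible.
crate E + crate C + crate D + crate F: weight 7 + 12 + 6 + 6 = 31 ≤ 32, value 15 + 15 + 19 + 6 = 55.
crate E + crate B + crate D + crate F: weight 7 + 12 + 6 + 6 = 31 ≤ 32, value 15 + 6 + 19 + 6 = 46.
crate E + crate C + crate D: weight 7 + 12 + 6 = 25 ≤ 32, value 15 + 15 + 19 = 49.
Best is crate E, crate C, crate D, and crate F with total value 55.

55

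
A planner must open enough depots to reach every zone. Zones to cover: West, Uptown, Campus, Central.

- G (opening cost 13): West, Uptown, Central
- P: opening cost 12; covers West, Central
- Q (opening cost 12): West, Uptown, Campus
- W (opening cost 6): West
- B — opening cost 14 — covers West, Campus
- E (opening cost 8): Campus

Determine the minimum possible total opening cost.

Choose G and E: together they cover West, Uptown, Campus, Central — every zone.
Total opening cost: 13 + 8 = 21.

21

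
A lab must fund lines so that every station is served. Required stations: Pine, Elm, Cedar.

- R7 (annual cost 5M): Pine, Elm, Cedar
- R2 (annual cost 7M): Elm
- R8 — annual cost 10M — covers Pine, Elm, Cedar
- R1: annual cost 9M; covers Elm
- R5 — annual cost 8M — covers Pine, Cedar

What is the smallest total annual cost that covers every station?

5

R7 alone covers Pine, Elm, Cedar — every station.
Total annual cost: 5.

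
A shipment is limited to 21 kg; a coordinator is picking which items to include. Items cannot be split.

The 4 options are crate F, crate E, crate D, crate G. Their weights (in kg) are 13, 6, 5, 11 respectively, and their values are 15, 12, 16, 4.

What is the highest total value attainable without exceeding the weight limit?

This is a 0-1 knapsack instance.
Allowing fractional choices, the relaxed optimum would be about 39.5, but items are indivisible.
crate E + crate D: weight 6 + 5 = 11 ≤ 21, value 12 + 16 = 28.
crate F + crate E: weight 13 + 6 = 19 ≤ 21, value 15 + 12 = 27.
crate F + crate D: weight 13 + 5 = 18 ≤ 21, value 15 + 16 = 31.
Best is crate F and crate D with total value 31.

31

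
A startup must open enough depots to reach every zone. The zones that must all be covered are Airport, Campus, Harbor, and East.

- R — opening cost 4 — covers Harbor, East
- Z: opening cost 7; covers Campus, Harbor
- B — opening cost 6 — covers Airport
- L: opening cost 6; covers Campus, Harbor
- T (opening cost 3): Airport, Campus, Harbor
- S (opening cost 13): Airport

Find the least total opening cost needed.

7

This is an integer covering problem.
Choose R and T: together they cover Airport, Campus, Harbor, East — every zone.
Total opening cost: 4 + 3 = 7.
No cover costs less than 7.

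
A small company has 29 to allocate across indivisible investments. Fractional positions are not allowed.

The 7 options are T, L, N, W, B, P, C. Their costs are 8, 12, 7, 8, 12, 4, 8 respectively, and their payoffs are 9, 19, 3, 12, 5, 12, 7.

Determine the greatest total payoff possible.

43

This is an integer program with binary decision variables.
Allowing fractional choices, the relaxed optimum would be about 48.6, but investments are indivisible.
L + W + P: cost 12 + 8 + 4 = 24 ≤ 29, payoff 19 + 12 + 12 = 43.
T + L + W: cost 8 + 12 + 8 = 28 ≤ 29, payoff 9 + 19 + 12 = 40.
T + L + P: cost 8 + 12 + 4 = 24 ≤ 29, payoff 9 + 19 + 12 = 40.
Best is L, W, and P with total payoff 43.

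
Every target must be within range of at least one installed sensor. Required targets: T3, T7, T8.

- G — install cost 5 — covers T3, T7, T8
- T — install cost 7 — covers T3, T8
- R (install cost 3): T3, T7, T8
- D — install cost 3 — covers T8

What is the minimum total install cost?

This is a weighted set-cover instance.
R alone covers T3, T7, T8 — every target.
Total install cost: 3.
No cover costs less than 3.

3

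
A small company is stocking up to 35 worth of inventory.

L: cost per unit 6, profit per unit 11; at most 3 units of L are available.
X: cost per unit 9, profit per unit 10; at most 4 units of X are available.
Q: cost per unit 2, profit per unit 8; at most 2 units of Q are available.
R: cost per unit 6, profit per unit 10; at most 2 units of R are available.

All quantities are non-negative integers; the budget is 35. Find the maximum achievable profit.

69

Take 3×L, 2×Q, and 2×R: cost 34 ≤ 35, profit 3·11 + 2·8 + 2·10 = 69.
Q has the best ratio (8/2) and is taken to its limit of 2; remaining capacity is filled optimally with the others.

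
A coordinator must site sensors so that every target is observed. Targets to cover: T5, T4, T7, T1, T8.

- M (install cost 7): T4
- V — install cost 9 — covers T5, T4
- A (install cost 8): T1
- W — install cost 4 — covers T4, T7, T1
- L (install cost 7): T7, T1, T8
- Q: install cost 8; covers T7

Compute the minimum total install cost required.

16

Choose V and L: together they cover T5, T4, T7, T1, T8 — every target.
Total install cost: 9 + 7 = 16.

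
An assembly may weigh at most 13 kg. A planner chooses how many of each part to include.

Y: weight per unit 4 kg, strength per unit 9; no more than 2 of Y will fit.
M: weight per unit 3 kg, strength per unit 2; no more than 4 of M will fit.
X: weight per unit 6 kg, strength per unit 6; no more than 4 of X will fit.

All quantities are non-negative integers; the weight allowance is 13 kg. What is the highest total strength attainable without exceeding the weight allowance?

2×Y: weight 8 ≤ 13, strength 2·9 = 18.
2×Y and 1×M: weight 11 ≤ 13, strength 2·9 + 1·2 = 20.
Best is 20.

20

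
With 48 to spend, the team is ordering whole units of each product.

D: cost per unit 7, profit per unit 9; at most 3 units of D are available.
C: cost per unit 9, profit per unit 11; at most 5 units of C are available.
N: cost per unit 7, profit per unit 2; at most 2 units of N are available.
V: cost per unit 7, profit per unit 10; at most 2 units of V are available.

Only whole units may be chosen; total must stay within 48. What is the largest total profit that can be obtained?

62

V has the best ratio (10/7); taking only V gives at most 2×10 = 20 (stopped by the supply cap of 2).
Mixing does better — 1×D, 3×C, and 2×V: cost 48 ≤ 48, profit 1·9 + 3·11 + 2·10 = 62.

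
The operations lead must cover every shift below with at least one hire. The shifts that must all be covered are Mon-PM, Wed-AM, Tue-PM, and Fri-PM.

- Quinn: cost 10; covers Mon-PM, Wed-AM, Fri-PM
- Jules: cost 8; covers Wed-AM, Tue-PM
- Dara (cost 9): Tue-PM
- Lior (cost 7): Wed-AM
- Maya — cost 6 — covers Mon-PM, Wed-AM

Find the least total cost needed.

18

Choose Quinn and Jules: together they cover Mon-PM, Wed-AM, Tue-PM, Fri-PM — every shift.
Total cost: 10 + 8 = 18.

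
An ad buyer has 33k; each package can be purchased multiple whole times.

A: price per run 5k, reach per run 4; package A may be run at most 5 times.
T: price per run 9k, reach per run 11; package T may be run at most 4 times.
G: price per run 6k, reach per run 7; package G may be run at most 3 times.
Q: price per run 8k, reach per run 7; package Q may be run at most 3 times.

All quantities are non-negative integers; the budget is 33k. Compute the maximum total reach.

This is a bounded integer knapsack.
3×T and 1×G: price 33 ≤ 33, reach 3·11 + 1·7 = 40.
1×A and 3×T: price 32 ≤ 33, reach 1·4 + 3·11 = 37.
Best is 40.

40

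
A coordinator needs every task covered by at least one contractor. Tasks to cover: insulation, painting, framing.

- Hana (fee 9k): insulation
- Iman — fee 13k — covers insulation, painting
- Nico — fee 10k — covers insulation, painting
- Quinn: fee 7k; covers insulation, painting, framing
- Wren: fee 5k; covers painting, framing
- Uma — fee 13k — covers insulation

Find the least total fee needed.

Quinn alone covers insulation, painting, framing — every task.
Total fee: 7.
No cover costs less than 7.

7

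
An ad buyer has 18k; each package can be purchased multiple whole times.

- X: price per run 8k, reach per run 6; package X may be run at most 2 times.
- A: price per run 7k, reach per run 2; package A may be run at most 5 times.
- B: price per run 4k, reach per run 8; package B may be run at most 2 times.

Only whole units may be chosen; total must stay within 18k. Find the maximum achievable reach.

22

Take 1×X and 2×B: price 16 ≤ 18, reach 1·6 + 2·8 = 22.
B has the best ratio (8/4) and is taken to its limit of 2; remaining capacity is filled optimally with the others.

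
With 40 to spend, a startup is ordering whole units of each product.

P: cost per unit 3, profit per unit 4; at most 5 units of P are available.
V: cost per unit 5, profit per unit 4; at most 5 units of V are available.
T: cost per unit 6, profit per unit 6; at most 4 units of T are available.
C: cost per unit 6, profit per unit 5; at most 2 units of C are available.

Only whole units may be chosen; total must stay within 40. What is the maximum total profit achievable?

This is a bounded integer knapsack.
P has the best ratio (4/3); taking only P gives at most 5×4 = 20 (stopped by the supply cap of 5).
Mixing does better — 5×P and 4×T: cost 39 ≤ 40, profit 5·4 + 4·6 = 44.

44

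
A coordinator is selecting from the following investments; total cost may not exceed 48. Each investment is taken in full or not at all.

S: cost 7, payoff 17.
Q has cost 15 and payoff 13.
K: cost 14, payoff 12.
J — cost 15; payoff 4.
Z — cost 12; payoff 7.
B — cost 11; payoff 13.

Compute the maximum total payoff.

Treat it as a binary knapsack problem.
Take S, Q, K, and B: cost 7 + 15 + 14 + 11 = 47 ≤ 48, payoff 17 + 13 + 12 + 13 = 55.
No other feasible combination does better.

55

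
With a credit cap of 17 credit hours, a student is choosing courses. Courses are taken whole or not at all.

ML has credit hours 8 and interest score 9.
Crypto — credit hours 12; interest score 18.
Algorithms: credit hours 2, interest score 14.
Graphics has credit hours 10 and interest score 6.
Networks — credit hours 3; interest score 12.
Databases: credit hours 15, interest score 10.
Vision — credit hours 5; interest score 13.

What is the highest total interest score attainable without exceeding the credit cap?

This is an integer program with binary decision variables.
Allowing fractional choices, the relaxed optimum would be about 49.5, but courses are indivisible.
Algorithms + Networks + Vision: credit hours 2 + 3 + 5 = 10 ≤ 17, interest score 14 + 12 + 13 = 39.
Crypto + Algorithms + Networks: credit hours 12 + 2 + 3 = 17 ≤ 17, interest score 18 + 14 + 12 = 44.
Best is Crypto, Algorithms, and Networks with total interest score 44.

44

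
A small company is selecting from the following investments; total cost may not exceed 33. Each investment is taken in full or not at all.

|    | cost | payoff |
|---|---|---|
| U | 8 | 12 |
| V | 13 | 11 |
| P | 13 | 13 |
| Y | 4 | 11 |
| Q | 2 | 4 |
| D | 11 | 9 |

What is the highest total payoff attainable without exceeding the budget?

This is an integer program with binary decision variables.
U + P + Y + Q: cost 8 + 13 + 4 + 2 = 27 ≤ 33, payoff 12 + 13 + 11 + 4 = 40.
V + P + Y + Q: cost 13 + 13 + 4 + 2 = 32 ≤ 33, payoff 11 + 13 + 11 + 4 = 39.
U + V + Y + Q: cost 8 + 13 + 4 + 2 = 27 ≤ 33, payoff 12 + 11 + 11 + 4 = 38.
Best is U, P, Y, and Q with total payoff 40.

40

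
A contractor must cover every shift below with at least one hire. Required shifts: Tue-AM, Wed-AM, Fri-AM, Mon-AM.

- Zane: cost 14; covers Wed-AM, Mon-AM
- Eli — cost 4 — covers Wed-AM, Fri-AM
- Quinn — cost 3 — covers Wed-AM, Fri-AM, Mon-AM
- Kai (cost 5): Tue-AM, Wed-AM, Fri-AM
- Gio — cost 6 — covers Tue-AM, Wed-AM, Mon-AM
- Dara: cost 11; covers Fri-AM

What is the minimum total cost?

This is a weighted set-cover instance.
Choose Quinn and Kai: together they cover Tue-AM, Wed-AM, Fri-AM, Mon-AM — every shift.
Total cost: 3 + 5 = 8.
No cover costs less than 8.

8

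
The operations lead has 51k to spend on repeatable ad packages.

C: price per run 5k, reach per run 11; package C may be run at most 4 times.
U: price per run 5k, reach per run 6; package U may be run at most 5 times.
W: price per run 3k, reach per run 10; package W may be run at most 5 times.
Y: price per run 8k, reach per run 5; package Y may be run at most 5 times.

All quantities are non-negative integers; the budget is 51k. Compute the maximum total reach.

4×C, 3×U, and 5×W: price 50 ≤ 51, reach 4·11 + 3·6 + 5·10 = 112.
3×C, 4×U, and 5×W: price 50 ≤ 51, reach 3·11 + 4·6 + 5·10 = 107.
Best is 112.

112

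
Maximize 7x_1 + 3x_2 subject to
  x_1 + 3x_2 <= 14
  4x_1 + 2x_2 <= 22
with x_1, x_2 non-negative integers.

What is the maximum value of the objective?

The continuous relaxation peaks at (5.5, 0) with value 38.50; rounding to a feasible lattice point costs some objective.
(x_1,x_2)=(5,1): 1·5+3·1=8≤14, 4·5+2·1=22≤22, objective 38.
(x_1,x_2)=(5,0): 1·5+3·0=5≤14, 4·5+2·0=20≤22, objective 35.
No feasible integer point exceeds 38.

38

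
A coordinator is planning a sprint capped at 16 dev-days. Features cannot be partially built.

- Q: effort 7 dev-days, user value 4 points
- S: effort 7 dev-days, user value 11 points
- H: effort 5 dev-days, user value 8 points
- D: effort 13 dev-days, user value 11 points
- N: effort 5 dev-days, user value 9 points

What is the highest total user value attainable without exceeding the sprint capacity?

H + N: effort 5 + 5 = 10 ≤ 16, user value 8 + 9 = 17.
S + H: effort 7 + 5 = 12 ≤ 16, user value 11 + 8 = 19.
S + N: effort 7 + 5 = 12 ≤ 16, user value 11 + 9 = 20.
Best is S and N with total user value 20.

20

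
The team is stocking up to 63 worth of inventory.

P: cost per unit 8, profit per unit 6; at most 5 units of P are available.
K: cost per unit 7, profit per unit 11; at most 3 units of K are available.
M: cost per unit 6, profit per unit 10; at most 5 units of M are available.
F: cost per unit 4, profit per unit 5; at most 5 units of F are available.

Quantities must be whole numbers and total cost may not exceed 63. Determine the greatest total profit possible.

98

This is a bounded integer knapsack.
1×P, 3×K, 5×M, and 1×F: cost 63 ≤ 63, profit 1·6 + 3·11 + 5·10 + 1·5 = 94.
3×K, 5×M, and 3×F: cost 63 ≤ 63, profit 3·11 + 5·10 + 3·5 = 98.
Best is 98.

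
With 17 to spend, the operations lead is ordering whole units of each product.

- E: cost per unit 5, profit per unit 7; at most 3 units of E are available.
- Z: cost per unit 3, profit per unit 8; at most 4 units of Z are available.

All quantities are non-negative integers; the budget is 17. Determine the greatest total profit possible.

39

Z has the best ratio (8/3); taking only Z gives at most 4×8 = 32 (stopped by the supply cap of 4).
Mixing does better — 1×E and 4×Z: cost 17 ≤ 17, profit 1·7 + 4·8 = 39.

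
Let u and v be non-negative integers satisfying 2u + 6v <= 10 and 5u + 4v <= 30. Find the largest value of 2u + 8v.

12

Relaxing integrality, the LP optimum is 13.33 at (u,v) = (0, 1.67), which is not an integer point.
(u,v)=(2,1): 2·2+6·1=10≤10, 5·2+4·1=14≤30, objective 12.
(u,v)=(1,1): 2·1+6·1=8≤10, 5·1+4·1=9≤30, objective 10.
(u,v)=(0,1): 2·0+6·1=6≤10, 5·0+4·1=4≤30, objective 8.
(u,v)=(3,0): 2·3+6·0=6≤10, 5·3+4·0=15≤30, objective 6.
No feasible integer point exceeds 12.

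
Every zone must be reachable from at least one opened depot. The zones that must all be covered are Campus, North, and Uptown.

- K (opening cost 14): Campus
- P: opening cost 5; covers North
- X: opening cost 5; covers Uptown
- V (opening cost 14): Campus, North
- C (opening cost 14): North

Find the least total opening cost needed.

The greedy cost-per-new-zone heuristic would pick P, X, and K for 24, but a cheaper cover exists.
Choose X and V: together they cover Campus, North, Uptown — every zone.
Total opening cost: 5 + 14 = 19.
No cover costs less than 19.

19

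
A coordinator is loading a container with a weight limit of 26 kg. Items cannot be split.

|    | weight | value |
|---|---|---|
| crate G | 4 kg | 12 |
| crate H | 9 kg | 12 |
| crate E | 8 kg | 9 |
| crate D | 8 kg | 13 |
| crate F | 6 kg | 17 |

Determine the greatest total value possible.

Take crate G, crate E, crate D, and crate F: weight 4 + 8 + 8 + 6 = 26 ≤ 26, value 12 + 9 + 13 + 17 = 51.
No other feasible combination does better.

51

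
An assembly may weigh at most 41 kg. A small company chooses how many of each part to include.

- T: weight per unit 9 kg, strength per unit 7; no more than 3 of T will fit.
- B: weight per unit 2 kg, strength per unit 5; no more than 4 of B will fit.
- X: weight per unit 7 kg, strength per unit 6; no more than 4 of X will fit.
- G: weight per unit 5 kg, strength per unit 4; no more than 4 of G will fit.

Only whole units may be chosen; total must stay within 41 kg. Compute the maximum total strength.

4×B, 4×X, and 1×G: weight 41 ≤ 41, strength 4·5 + 4·6 + 1·4 = 48.
1×T, 4×B, 2×X, and 2×G: weight 41 ≤ 41, strength 1·7 + 4·5 + 2·6 + 2·4 = 47.
Best is 48.

48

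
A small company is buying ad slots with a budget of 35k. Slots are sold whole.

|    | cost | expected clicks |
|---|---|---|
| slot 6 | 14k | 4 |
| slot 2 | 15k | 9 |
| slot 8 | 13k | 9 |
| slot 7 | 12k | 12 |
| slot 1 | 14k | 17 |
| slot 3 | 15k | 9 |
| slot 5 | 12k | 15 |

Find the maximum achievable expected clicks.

32

Take slot 1 and slot 5: cost 14 + 12 = 26 ≤ 35, expected clicks 17 + 15 = 32.
No other feasible combination does better.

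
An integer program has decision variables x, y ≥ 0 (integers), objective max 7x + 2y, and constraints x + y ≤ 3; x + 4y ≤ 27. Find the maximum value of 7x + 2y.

(x,y)=(3,0) is feasible, giving 21.
(x,y)=(2,1) is feasible, giving 16.
(x,y)=(2,0) is feasible, giving 14.
No feasible integer point exceeds 21.

21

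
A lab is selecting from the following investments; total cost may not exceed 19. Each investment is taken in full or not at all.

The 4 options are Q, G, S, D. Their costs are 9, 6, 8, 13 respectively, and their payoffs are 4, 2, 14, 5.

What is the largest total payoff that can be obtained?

18

This is a 0-1 knapsack instance.
G + S: cost 6 + 8 = 14 ≤ 19, payoff 2 + 14 = 16.
Q + S: cost 9 + 8 = 17 ≤ 19, payoff 4 + 14 = 18.
Best is Q and S with total payoff 18.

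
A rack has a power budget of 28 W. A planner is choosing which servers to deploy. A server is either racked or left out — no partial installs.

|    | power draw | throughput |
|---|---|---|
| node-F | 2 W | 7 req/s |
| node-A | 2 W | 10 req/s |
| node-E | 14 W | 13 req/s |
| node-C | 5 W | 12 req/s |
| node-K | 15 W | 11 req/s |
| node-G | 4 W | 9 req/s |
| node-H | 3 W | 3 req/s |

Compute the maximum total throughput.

51

This is a 0-1 knapsack instance.
Take node-F, node-A, node-E, node-C, and node-G: power draw 2 + 2 + 14 + 5 + 4 = 27 ≤ 28, throughput 7 + 10 + 13 + 12 + 9 = 51.
No other feasible combination does better.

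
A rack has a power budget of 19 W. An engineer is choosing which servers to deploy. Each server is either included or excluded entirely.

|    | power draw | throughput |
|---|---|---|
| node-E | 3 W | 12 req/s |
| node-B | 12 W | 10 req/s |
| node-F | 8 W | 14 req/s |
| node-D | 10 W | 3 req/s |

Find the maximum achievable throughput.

26

node-E + node-B: power draw 3 + 12 = 15 ≤ 19, throughput 12 + 10 = 22.
node-E + node-F: power draw 3 + 8 = 11 ≤ 19, throughput 12 + 14 = 26.
Best is node-E and node-F with total throughput 26.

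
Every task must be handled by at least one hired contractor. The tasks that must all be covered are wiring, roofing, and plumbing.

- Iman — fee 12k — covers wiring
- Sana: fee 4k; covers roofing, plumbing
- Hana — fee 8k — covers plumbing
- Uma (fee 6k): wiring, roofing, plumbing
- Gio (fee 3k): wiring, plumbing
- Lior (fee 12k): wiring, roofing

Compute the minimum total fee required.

6

The greedy cost-per-new-task heuristic would pick Gio and Sana for 7, but a cheaper cover exists.
Uma alone covers wiring, roofing, plumbing — every task.
Total fee: 6.
No cover costs less than 6.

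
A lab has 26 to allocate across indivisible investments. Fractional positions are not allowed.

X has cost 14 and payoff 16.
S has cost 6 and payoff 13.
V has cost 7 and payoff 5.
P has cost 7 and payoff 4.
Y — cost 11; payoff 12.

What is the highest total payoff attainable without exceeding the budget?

30

Treat it as a binary knapsack problem.
S + V + Y: cost 6 + 7 + 11 = 24 ≤ 26, payoff 13 + 5 + 12 = 30.
X + S: cost 14 + 6 = 20 ≤ 26, payoff 16 + 13 = 29.
S + P + Y: cost 6 + 7 + 11 = 24 ≤ 26, payoff 13 + 4 + 12 = 29.
Best is S, V, and Y with total payoff 30.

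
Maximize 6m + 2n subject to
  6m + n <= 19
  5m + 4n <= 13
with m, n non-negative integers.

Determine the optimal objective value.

12

(m,n)=(2,0): 6·2+1·0=12≤19, 5·2+4·0=10≤13, objective 12.
(m,n)=(1,1): 6·1+1·1=7≤19, 5·1+4·1=9≤13, objective 8.
The best lattice point is (2,0), giving 12.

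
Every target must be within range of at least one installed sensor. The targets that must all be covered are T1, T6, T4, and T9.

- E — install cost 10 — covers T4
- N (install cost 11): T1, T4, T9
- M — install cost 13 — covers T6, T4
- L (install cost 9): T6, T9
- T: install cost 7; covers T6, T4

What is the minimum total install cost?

Choose N and T: together they cover T1, T6, T4, T9 — every target.
Total install cost: 11 + 7 = 18.

18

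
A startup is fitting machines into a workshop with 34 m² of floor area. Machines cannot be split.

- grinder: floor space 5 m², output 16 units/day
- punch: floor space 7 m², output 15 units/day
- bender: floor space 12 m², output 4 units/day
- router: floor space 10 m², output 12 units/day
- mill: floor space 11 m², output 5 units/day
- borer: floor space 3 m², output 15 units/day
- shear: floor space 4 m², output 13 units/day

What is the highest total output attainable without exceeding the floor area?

This is a 0-1 knapsack instance.
Take grinder, punch, router, borer, and shear: floor space 5 + 7 + 10 + 3 + 4 = 29 ≤ 34, output 16 + 15 + 12 + 15 + 13 = 71.
No other feasible combination does better.

71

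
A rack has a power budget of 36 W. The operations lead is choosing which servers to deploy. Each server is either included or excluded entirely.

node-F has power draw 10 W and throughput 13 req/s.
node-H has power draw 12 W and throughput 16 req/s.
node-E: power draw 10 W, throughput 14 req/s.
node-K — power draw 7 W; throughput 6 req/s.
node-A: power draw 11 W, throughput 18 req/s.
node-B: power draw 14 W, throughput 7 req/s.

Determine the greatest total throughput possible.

Treat it as a binary knapsack problem.
Take node-H, node-E, and node-A: power draw 12 + 10 + 11 = 33 ≤ 36, throughput 16 + 14 + 18 = 48.
No other feasible combination does better.

48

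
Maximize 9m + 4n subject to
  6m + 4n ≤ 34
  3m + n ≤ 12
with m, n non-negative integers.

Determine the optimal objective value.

39

(m,n)=(3,3): 6·3+4·3=30≤34, 3·3+1·3=12≤12, objective 39.
(m,n)=(2,5): 6·2+4·5=32≤34, 3·2+1·5=11≤12, objective 38.
(m,n)=(3,2): 6·3+4·2=26≤34, 3·3+1·2=11≤12, objective 35.
No feasible integer point exceeds 39.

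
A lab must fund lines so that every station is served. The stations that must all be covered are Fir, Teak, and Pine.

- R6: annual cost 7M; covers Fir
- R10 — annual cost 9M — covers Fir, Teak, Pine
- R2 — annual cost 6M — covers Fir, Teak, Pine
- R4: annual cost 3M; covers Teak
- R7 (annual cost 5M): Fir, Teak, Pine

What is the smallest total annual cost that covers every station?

R7 alone covers Fir, Teak, Pine — every station.
Total annual cost: 5.
No cover costs less than 5.

5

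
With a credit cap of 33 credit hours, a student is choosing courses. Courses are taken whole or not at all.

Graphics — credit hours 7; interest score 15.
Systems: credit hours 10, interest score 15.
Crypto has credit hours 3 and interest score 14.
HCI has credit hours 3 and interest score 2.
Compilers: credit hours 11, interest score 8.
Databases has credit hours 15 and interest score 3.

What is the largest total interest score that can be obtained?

52

Graphics + Systems + Crypto + HCI: credit hours 7 + 10 + 3 + 3 = 23 ≤ 33, interest score 15 + 15 + 14 + 2 = 46.
Graphics + Systems + Crypto + Compilers: credit hours 7 + 10 + 3 + 11 = 31 ≤ 33, interest score 15 + 15 + 14 + 8 = 52.
Graphics + Systems + Crypto: credit hours 7 + 10 + 3 = 20 ≤ 33, interest score 15 + 15 + 14 = 44.
Best is Graphics, Systems, Crypto, and Compilers with total interest score 52.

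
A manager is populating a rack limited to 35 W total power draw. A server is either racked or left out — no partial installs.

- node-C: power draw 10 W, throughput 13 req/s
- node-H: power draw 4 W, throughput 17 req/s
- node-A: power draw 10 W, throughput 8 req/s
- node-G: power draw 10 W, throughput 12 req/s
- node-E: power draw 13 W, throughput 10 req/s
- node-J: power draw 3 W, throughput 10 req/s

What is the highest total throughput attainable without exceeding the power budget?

52

This is an integer program with binary decision variables.
Take node-C, node-H, node-G, and node-J: power draw 10 + 4 + 10 + 3 = 27 ≤ 35, throughput 13 + 17 + 12 + 10 = 52.
No other feasible combination does better.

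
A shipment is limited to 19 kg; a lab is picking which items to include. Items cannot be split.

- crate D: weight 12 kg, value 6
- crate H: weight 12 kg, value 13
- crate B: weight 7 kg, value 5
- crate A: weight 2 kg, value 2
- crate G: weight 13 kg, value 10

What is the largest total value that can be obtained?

Allowing fractional choices, the relaxed optimum would be about 18.8, but items are indivisible.
crate H: weight 12 ≤ 19, value 13.
crate H + crate A: weight 12 + 2 = 14 ≤ 19, value 13 + 2 = 15.
crate H + crate B: weight 12 + 7 = 19 ≤ 19, value 13 + 5 = 18.
Best is crate H and crate B with total value 18.

18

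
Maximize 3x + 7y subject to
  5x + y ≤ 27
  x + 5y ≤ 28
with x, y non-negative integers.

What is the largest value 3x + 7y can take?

(x,y)=(3,5) is feasible, giving 44.
(x,y)=(2,5) is feasible, giving 41.
(x,y)=(4,4) is feasible, giving 40.
(x,y)=(3,4) is feasible, giving 37.
No feasible integer point exceeds 44.

44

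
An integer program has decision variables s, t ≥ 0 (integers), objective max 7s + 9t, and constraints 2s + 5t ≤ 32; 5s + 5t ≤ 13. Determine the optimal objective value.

18

(s,t)=(0,2) is feasible, giving 18.
(s,t)=(1,1) is feasible, giving 16.
Maximum is 18 at (s,t)=(0,2).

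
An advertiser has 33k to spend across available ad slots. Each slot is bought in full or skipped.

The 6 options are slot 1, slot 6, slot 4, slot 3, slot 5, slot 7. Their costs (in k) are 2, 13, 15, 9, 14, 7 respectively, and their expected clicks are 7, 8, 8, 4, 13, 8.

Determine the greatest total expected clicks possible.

Take slot 1, slot 3, slot 5, and slot 7: cost 2 + 9 + 14 + 7 = 32 ≤ 33, expected clicks 7 + 4 + 13 + 8 = 32.
No other feasible combination does better.

32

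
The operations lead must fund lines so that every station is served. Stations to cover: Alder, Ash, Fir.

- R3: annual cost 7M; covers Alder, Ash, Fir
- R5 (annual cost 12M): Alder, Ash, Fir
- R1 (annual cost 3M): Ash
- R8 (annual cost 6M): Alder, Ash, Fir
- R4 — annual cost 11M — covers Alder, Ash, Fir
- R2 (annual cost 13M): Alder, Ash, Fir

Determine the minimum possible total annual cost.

R8 alone covers Alder, Ash, Fir — every station.
Total annual cost: 6.
No cover costs less than 6.

6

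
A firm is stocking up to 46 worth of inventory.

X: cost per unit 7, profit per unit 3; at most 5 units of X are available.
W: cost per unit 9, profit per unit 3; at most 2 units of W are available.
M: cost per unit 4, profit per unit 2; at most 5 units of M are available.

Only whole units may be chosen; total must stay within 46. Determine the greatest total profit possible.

M has the best ratio (2/4); taking only M gives at most 5×2 = 10 (stopped by the supply cap of 5).
Mixing does better — 3×X, 1×W, and 4×M: cost 46 ≤ 46, profit 3·3 + 1·3 + 4·2 = 20.

20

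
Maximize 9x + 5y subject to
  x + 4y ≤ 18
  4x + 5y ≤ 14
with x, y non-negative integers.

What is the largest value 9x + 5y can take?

27

(x,y)=(3,0): 1·3+4·0=3≤18, 4·3+5·0=12≤14, objective 27.
(x,y)=(2,1): 1·2+4·1=6≤18, 4·2+5·1=13≤14, objective 23.
The best lattice point is (3,0), giving 27.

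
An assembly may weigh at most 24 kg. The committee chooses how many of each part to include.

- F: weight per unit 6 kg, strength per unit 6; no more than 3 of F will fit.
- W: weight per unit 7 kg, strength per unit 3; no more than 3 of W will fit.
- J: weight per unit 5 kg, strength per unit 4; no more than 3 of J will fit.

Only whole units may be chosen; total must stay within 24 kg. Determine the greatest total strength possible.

F has the best ratio (6/6); taking only F gives at most 3×6 = 18 (stopped by the supply cap of 3).
Mixing does better — 3×F and 1×J: weight 23 ≤ 24, strength 3·6 + 1·4 = 22.

22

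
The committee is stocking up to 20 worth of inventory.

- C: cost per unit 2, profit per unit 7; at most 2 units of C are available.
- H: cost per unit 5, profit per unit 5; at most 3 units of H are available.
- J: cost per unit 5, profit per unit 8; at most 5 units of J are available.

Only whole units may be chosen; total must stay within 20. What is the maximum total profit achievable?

38

Take 2×C and 3×J: cost 19 ≤ 20, profit 2·7 + 3·8 = 38.
C has the best ratio (7/2) and is taken to its limit of 2; remaining capacity is filled optimally with the others.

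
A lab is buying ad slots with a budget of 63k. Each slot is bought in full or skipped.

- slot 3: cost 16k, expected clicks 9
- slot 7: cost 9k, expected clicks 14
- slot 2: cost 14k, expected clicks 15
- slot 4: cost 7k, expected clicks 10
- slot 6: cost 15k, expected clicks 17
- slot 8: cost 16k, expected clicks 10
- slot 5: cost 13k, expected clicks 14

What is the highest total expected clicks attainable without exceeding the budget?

70

Allowing fractional choices, the relaxed optimum would be about 73.1, but ad slots are indivisible.
slot 7 + slot 2 + slot 4 + slot 6 + slot 8: cost 9 + 14 + 7 + 15 + 16 = 61 ≤ 63, expected clicks 14 + 15 + 10 + 17 + 10 = 66.
slot 7 + slot 4 + slot 6 + slot 8 + slot 5: cost 9 + 7 + 15 + 16 + 13 = 60 ≤ 63, expected clicks 14 + 10 + 17 + 10 + 14 = 65.
slot 7 + slot 2 + slot 4 + slot 6 + slot 5: cost 9 + 14 + 7 + 15 + 13 = 58 ≤ 63, expected clicks 14 + 15 + 10 + 17 + 14 = 70.
Best is slot 7, slot 2, slot 4, slot 6, and slot 5 with total expected clicks 70.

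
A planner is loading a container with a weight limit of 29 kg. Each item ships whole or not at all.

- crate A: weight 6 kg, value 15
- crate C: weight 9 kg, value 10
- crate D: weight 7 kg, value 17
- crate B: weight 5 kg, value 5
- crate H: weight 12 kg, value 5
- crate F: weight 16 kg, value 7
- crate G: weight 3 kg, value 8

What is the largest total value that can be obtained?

50

Take crate A, crate C, crate D, and crate G: weight 6 + 9 + 7 + 3 = 25 ≤ 29, value 15 + 10 + 17 + 8 = 50.
No other feasible combination does better.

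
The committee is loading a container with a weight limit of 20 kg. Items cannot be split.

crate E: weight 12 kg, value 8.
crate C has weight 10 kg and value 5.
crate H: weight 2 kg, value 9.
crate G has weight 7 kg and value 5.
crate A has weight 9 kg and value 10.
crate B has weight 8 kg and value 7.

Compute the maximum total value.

26

crate H + crate A + crate B: weight 2 + 9 + 8 = 19 ≤ 20, value 9 + 10 + 7 = 26.
crate H + crate G + crate A: weight 2 + 7 + 9 = 18 ≤ 20, value 9 + 5 + 10 = 24.
Best is crate H, crate A, and crate B with total value 26.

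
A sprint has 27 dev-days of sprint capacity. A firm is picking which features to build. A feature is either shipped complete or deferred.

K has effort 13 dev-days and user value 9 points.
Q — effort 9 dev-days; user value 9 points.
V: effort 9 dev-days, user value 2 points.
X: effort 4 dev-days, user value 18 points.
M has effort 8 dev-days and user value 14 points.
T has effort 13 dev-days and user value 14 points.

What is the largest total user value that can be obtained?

Take X, M, and T: effort 4 + 8 + 13 = 25 ≤ 27, user value 18 + 14 + 14 = 46.
No other feasible combination does better.

46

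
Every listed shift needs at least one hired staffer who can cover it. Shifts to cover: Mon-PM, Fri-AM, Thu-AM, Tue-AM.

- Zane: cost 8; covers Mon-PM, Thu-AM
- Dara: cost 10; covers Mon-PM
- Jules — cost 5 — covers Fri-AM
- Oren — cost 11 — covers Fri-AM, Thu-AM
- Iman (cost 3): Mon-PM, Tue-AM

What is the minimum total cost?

The greedy cost-per-new-shift heuristic would pick Iman, Jules, and Zane for 16, but a cheaper cover exists.
Choose Oren and Iman: together they cover Mon-PM, Fri-AM, Thu-AM, Tue-AM — every shift.
Total cost: 11 + 3 = 14.
No cover costs less than 14.

14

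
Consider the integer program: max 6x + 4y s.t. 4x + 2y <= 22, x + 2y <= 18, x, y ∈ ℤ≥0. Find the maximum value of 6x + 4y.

Relaxing integrality, the LP optimum is 41.33 at (x,y) = (1.33, 8.33), which is not an integer point.
(x,y)=(2,7): 4·2+2·7=22≤22, 1·2+2·7=16≤18, objective 40.
(x,y)=(1,8): 4·1+2·8=20≤22, 1·1+2·8=17≤18, objective 38.
(x,y)=(0,9): 4·0+2·9=18≤22, 1·0+2·9=18≤18, objective 36.
(x,y)=(2,6): 4·2+2·6=20≤22, 1·2+2·6=14≤18, objective 36.
The best lattice point is (2,7), giving 40.

40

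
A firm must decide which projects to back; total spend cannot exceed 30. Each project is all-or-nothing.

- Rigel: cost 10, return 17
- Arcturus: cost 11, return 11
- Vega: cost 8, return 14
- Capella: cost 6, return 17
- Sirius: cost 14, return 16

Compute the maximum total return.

50

This is an integer program with binary decision variables.
Rigel + Capella + Sirius: cost 10 + 6 + 14 = 30 ≤ 30, return 17 + 17 + 16 = 50.
Rigel + Vega + Capella: cost 10 + 8 + 6 = 24 ≤ 30, return 17 + 14 + 17 = 48.
Best is Rigel, Capella, and Sirius with total return 50.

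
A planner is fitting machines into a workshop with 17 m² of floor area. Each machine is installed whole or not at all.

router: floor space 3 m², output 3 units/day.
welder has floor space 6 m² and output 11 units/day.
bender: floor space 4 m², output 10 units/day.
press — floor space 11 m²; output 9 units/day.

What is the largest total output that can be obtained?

24

Take router, welder, and bender: floor space 3 + 6 + 4 = 13 ≤ 17, output 3 + 11 + 10 = 24.
No other feasible combination does better.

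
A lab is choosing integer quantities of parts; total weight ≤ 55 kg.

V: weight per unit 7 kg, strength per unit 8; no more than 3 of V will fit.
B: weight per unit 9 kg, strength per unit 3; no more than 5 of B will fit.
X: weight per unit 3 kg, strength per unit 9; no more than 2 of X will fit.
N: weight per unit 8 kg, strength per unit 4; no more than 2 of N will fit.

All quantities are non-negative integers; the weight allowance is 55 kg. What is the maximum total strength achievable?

53

3×V, 2×B, 2×X, and 1×N: weight 53 ≤ 55, strength 3·8 + 2·3 + 2·9 + 1·4 = 52.
3×V, 1×B, 2×X, and 2×N: weight 52 ≤ 55, strength 3·8 + 1·3 + 2·9 + 2·4 = 53.
Best is 53.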